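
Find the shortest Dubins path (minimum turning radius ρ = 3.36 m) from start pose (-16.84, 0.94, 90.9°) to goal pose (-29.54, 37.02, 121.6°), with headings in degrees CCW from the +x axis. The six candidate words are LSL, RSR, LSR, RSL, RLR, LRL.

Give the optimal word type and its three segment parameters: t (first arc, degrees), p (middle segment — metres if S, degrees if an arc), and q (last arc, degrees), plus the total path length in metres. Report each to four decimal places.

Let ψ = atan2(Δy, Δx) = atan2(36.08, -12.70) = 109.3918° be the start→goal bearing.
Normalize: d = |goal − start| / ρ = 38.249920/3.36 = 11.383905, α = (θ_start − ψ) mod 360° = 341.5082° = 5.960442 rad, β = (θ_goal − ψ) mod 360° = 12.2082° = 0.213073 rad.
Common terms: sin α = -0.317170, cos α = 0.948369, sin β = 0.211464, cos β = 0.977386, cos(α−β) = 0.859852, d² = 129.593289. Work in radians in the unit-radius frame; every candidate has L = ρ·(t + p + q).
LSL: p² = 2 + d² − 2cos(α−β) + 2d(sin α − sin β) = 117.837756; p = √p² = 10.855310; φ = atan2(cos β − cos α, d + sin α − sin β) = 0.002673 rad; t = (φ − α) mod 2π = 0.325417 rad, q = (β − φ) mod 2π = 0.210399 rad → L = 3.36·(0.325417 + 10.855310 + 0.210399) = 3.36·11.391126 = 38.274184 m
RSR: p² = 2 + d² − 2cos(α−β) + 2d(sin β − sin α) = 141.909414; p = √p² = 11.912574; φ = atan2(cos α − cos β, d − sin α + sin β) = -0.002436 rad; t = (α − φ) mod 2π = 5.962878 rad, q = (φ − β) mod 2π = 6.067677 rad → L = 3.36·(5.962878 + 11.912574 + 6.067677) = 3.36·23.943128 = 80.448911 m
LSR: p² = d² − 2 + 2cos(α−β) + 2d(sin α + sin β) = 126.906307; p = √p² = 11.265270; φ = atan2(−cos α − cos β, d + sin α + sin β) − atan2(−2, p) = 0.006587 rad; t = (φ − α) mod 2π = 0.329330 rad, q = (φ − β) mod 2π = 6.076700 rad → L = 3.36·(0.329330 + 11.265270 + 6.076700) = 3.36·17.671300 = 59.375568 m
RSL: p² = d² − 2 + 2cos(α−β) − 2d(sin α + sin β) = 131.719681; p = √p² = 11.476919; φ = atan2(cos α + cos β, d − sin α − sin β) − atan2(2, p) = -0.006466 rad; t = (α − φ) mod 2π = 5.966907 rad, q = (β − φ) mod 2π = 0.219538 rad → L = 3.36·(5.966907 + 11.476919 + 0.219538) = 3.36·17.663365 = 59.348906 m
RLR: c = (6 − d² + 2cos(α−β) + 2d(sin α − sin β))/8 = -16.738677, |c| > 1 → infeasible
LRL: c = (6 − d² + 2cos(α−β) − 2d(sin α − sin β))/8 = -13.729719, |c| > 1 → infeasible
Shortest: LSL with L = 38.274184 m ≈ 38.2742 m
Convert LSL to answer units (arcs ×180/π): t = 0.325417·180/π = 18.6450°, p = ρ·p = 3.36·10.855310 = 36.4738 m, q = 0.210399·180/π = 12.0550°, L = 38.2742 m.

LSL: t = 18.6450°, p = 36.4738 m, q = 12.0550°, L = 38.2742 m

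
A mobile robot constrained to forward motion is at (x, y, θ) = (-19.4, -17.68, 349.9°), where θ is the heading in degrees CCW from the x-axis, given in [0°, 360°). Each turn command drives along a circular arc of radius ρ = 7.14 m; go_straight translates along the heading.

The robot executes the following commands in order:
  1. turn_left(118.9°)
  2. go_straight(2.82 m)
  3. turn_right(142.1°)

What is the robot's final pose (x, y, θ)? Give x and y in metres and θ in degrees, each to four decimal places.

set_pose: (x, y, θ) = (-19.4000, -17.6800, 349.9000°), ρ = 7.14
turn_left(118.9°): centre at ρ to the left, rotate +118.9° → (-11.3888, -8.3497, 468.8000° ≡ 108.8000°)
go_straight(2.82): x += 2.82·cos θ, y += 2.82·sin θ → (-12.2976, -5.6801, 108.8000°)
turn_right(142.1°): centre at ρ to the right, rotate −142.1° → (-1.6185, 2.5885, -33.3000° ≡ 326.7000°)

(-1.6185, 2.5885, 326.7000°)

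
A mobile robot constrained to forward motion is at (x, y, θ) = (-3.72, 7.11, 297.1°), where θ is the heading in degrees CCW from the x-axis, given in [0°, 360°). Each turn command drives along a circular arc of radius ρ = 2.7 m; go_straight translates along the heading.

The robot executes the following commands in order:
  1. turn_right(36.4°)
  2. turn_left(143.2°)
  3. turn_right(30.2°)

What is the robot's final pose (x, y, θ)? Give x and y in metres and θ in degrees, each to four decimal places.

(2.3104, 3.7396, 13.7000°)

set_pose: (x, y, θ) = (-3.7200, 7.1100, 297.1000°), ρ = 2.7
turn_right(36.4°): centre at ρ to the right, rotate −36.4° → (-3.4591, 5.4437, 260.7000°)
turn_left(143.2°): centre at ρ to the left, rotate +143.2° → (1.0776, 3.0619, 403.9000° ≡ 43.9000°)
turn_right(30.2°): centre at ρ to the right, rotate −30.2° → (2.3104, 3.7396, 13.7000°)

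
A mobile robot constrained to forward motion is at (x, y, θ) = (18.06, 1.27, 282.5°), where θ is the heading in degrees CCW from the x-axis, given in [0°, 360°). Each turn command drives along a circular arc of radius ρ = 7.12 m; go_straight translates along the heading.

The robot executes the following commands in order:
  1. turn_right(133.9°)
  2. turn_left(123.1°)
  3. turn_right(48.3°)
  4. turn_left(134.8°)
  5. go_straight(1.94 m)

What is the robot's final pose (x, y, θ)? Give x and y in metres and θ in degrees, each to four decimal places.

set_pose: (x, y, θ) = (18.0600, 1.2700, 282.5000°), ρ = 7.12
turn_right(133.9°): centre at ρ to the right, rotate −133.9° → (7.3992, -6.3483, 148.6000°)
turn_left(123.1°): centre at ρ to the left, rotate +123.1° → (-3.4273, -12.6368, 271.7000°)
turn_right(48.3°): centre at ρ to the right, rotate −48.3° → (-5.6521, -18.0213, 223.4000°)
turn_left(134.8°): centre at ρ to the left, rotate +134.8° → (-0.9837, -30.3110, 358.2000°)
go_straight(1.94): x += 1.94·cos θ, y += 1.94·sin θ → (0.9554, -30.3719, 358.2000°)

(0.9554, -30.3719, 358.2000°)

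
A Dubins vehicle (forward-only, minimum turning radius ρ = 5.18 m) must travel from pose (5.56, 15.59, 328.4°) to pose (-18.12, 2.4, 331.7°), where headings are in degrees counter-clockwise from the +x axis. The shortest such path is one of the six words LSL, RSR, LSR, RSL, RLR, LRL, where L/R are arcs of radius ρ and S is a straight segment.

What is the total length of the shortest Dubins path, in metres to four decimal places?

46.6992 m

Let ψ = atan2(Δy, Δx) = atan2(-13.19, -23.68) = -150.8817° be the start→goal bearing.
Normalize: d = |goal − start| / ρ = 27.105691/5.18 = 5.232759, α = (θ_start − ψ) mod 360° = 119.2817° = 2.081859 rad, β = (θ_goal − ψ) mod 360° = 122.5817° = 2.139455 rad.
Common terms: sin α = 0.872225, cos α = -0.489105, sin β = 0.842624, cos β = -0.538502, cos(α−β) = 0.998342, d² = 27.381766. Work in radians in the unit-radius frame; every candidate has L = ρ·(t + p + q).
LSL: p² = 2 + d² − 2cos(α−β) + 2d(sin α − sin β) = 27.694874; p = √p² = 5.262592; φ = atan2(cos β − cos α, d + sin α − sin β) = -0.009387 rad; t = (φ − α) mod 2π = 4.191939 rad, q = (β − φ) mod 2π = 2.148842 rad → L = 5.18·(4.191939 + 5.262592 + 2.148842) = 5.18·11.603373 = 60.105473 m
RSR: p² = 2 + d² − 2cos(α−β) + 2d(sin β − sin α) = 27.075291; p = √p² = 5.203392; φ = atan2(cos α − cos β, d − sin α + sin β) = 0.009494 rad; t = (α − φ) mod 2π = 2.072366 rad, q = (φ − β) mod 2π = 4.153224 rad → L = 5.18·(2.072366 + 5.203392 + 4.153224) = 5.18·11.428982 = 59.202125 m
LSR: p² = d² − 2 + 2cos(α−β) + 2d(sin α + sin β) = 45.325233; p = √p² = 6.732402; φ = atan2(−cos α − cos β, d + sin α + sin β) − atan2(−2, p) = 0.435611 rad; t = (φ − α) mod 2π = 4.636937 rad, q = (φ − β) mod 2π = 4.579341 rad → L = 5.18·(4.636937 + 6.732402 + 4.579341) = 5.18·15.948679 = 82.614159 m
RSL: p² = d² − 2 + 2cos(α−β) − 2d(sin α + sin β) = 9.431666; p = √p² = 3.071102; φ = atan2(cos α + cos β, d − sin α − sin β) − atan2(2, p) = -0.861441 rad; t = (α − φ) mod 2π = 2.943300 rad, q = (β − φ) mod 2π = 3.000896 rad → L = 5.18·(2.943300 + 3.071102 + 3.000896) = 5.18·9.015298 = 46.699245 m
RLR: c = (6 − d² + 2cos(α−β) + 2d(sin α − sin β))/8 = -2.384411, |c| > 1 → infeasible
LRL: c = (6 − d² + 2cos(α−β) − 2d(sin α − sin β))/8 = -2.461859, |c| > 1 → infeasible
Shortest: RSL with L = 46.699245 m ≈ 46.6992 m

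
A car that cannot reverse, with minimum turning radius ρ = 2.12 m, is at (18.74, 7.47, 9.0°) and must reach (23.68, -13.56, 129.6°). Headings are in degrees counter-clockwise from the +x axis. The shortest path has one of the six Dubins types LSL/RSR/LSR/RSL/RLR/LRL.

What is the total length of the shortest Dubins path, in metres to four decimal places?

Let ψ = atan2(Δy, Δx) = atan2(-21.03, 4.94) = -76.7807° be the start→goal bearing.
Normalize: d = |goal − start| / ρ = 21.602419/2.12 = 10.189820, α = (θ_start − ψ) mod 360° = 85.7807° = 1.497156 rad, β = (θ_goal − ψ) mod 360° = 206.3807° = 3.602023 rad.
Common terms: sin α = 0.997290, cos α = 0.073573, sin β = -0.444334, cos β = -0.895861, cos(α−β) = -0.509041, d² = 103.832436. Work in radians in the unit-radius frame; every candidate has L = ρ·(t + p + q).
LSL: p² = 2 + d² − 2cos(α−β) + 2d(sin α − sin β) = 136.230295; p = √p² = 11.671773; φ = atan2(cos β − cos α, d + sin α − sin β) = -0.083154 rad; t = (φ − α) mod 2π = 4.702875 rad, q = (β − φ) mod 2π = 3.685177 rad → L = 2.12·(4.702875 + 11.671773 + 3.685177) = 2.12·20.059826 = 42.526831 m
RSR: p² = 2 + d² − 2cos(α−β) + 2d(sin β − sin α) = 77.470742; p = √p² = 8.801747; φ = atan2(cos α − cos β, d − sin α + sin β) = 0.110365 rad; t = (α − φ) mod 2π = 1.386791 rad, q = (φ − β) mod 2π = 2.791527 rad → L = 2.12·(1.386791 + 8.801747 + 2.791527) = 2.12·12.980065 = 27.517737 m
LSR: p² = d² − 2 + 2cos(α−β) + 2d(sin α + sin β) = 112.083392; p = √p² = 10.586944; φ = atan2(−cos α − cos β, d + sin α + sin β) − atan2(−2, p) = 0.263106 rad; t = (φ − α) mod 2π = 5.049135 rad, q = (φ − β) mod 2π = 2.944268 rad → L = 2.12·(5.049135 + 10.586944 + 2.944268) = 2.12·18.580347 = 39.390336 m
RSL: p² = d² − 2 + 2cos(α−β) − 2d(sin α + sin β) = 89.545314; p = √p² = 9.462839; φ = atan2(cos α + cos β, d − sin α − sin β) − atan2(2, p) = -0.293409 rad; t = (α − φ) mod 2π = 1.790565 rad, q = (β − φ) mod 2π = 3.895432 rad → L = 2.12·(1.790565 + 9.462839 + 3.895432) = 2.12·15.148836 = 32.115533 m
RLR: c = (6 − d² + 2cos(α−β) + 2d(sin α − sin β))/8 = -8.683843, |c| > 1 → infeasible
LRL: c = (6 − d² + 2cos(α−β) − 2d(sin α − sin β))/8 = -16.028787, |c| > 1 → infeasible
Shortest: RSR with L = 27.517737 m ≈ 27.5177 m

27.5177 m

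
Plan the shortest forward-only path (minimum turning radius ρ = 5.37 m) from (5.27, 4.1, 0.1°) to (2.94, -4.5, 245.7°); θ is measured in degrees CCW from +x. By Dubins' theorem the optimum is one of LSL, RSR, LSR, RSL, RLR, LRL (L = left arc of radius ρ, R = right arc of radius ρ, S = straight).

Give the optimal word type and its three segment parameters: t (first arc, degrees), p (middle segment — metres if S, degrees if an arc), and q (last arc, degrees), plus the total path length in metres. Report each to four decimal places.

Let ψ = atan2(Δy, Δx) = atan2(-8.60, -2.33) = -105.1592° be the start→goal bearing.
Normalize: d = |goal − start| / ρ = 8.910045/5.37 = 1.659226, α = (θ_start − ψ) mod 360° = 105.2592° = 1.837120 rad, β = (θ_goal − ψ) mod 360° = 350.8592° = 6.123649 rad.
Common terms: sin α = 0.964745, cos α = -0.263187, sin β = -0.158860, cos β = 0.987301, cos(α−β) = -0.413104, d² = 2.753032. Work in radians in the unit-radius frame; every candidate has L = ρ·(t + p + q).
LSL: p² = 2 + d² − 2cos(α−β) + 2d(sin α − sin β) = 9.307872; p = √p² = 3.050880; φ = atan2(cos β − cos α, d + sin α − sin β) = 0.422320 rad; t = (φ − α) mod 2π = 4.868385 rad, q = (β − φ) mod 2π = 5.701329 rad → L = 5.37·(4.868385 + 3.050880 + 5.701329) = 5.37·13.620594 = 73.142592 m
RSR: p² = 2 + d² − 2cos(α−β) + 2d(sin β − sin α) = 1.850610; p = √p² = 1.360371; φ = atan2(cos α − cos β, d − sin α + sin β) = -1.166109 rad; t = (α − φ) mod 2π = 3.003229 rad, q = (φ − β) mod 2π = 5.276613 rad → L = 5.37·(3.003229 + 1.360371 + 5.276613) = 5.37·9.640213 = 51.767944 m
LSR: p² = d² − 2 + 2cos(α−β) + 2d(sin α + sin β) = 2.601112; p = √p² = 1.612796; φ = atan2(−cos α − cos β, d + sin α + sin β) − atan2(−2, p) = 0.606458 rad; t = (φ − α) mod 2π = 5.052523 rad, q = (φ − β) mod 2π = 0.765994 rad → L = 5.37·(5.052523 + 1.612796 + 0.765994) = 5.37·7.431313 = 39.906151 m
RSL: p² = d² − 2 + 2cos(α−β) − 2d(sin α + sin β) = -2.747466 < 0 → infeasible
RLR: c = (6 − d² + 2cos(α−β) + 2d(sin α − sin β))/8 = 0.768674; p = 2π − arccos c = 5.589154 rad; φ = atan2(cos α − cos β, d − sin α + sin β) = -1.166109 rad; t = (α − φ + p/2) mod 2π = 5.797806 rad, q = (α − β − t + p) mod 2π = 1.788005 rad → L = 5.37·(5.797806 + 5.589154 + 1.788005) = 5.37·13.174965 = 70.749562 m
LRL: c = (6 − d² + 2cos(α−β) − 2d(sin α − sin β))/8 = -0.163484; p = 2π − arccos c = 4.548168 rad; φ = atan2(cos β − cos α, d + sin α − sin β) = 0.422320 rad; t = (φ − α + p/2) mod 2π = 0.859284 rad, q = (β − α − t + p) mod 2π = 1.692228 rad → L = 5.37·(0.859284 + 4.548168 + 1.692228) = 5.37·7.099679 = 38.125277 m
Shortest: LRL with L = 38.125277 m ≈ 38.1253 m
Convert LRL to answer units (arcs ×180/π): t = 0.859284·180/π = 49.2333°, p = 4.548168·180/π = 260.5908°, q = 1.692228·180/π = 96.9575°, L = 38.1253 m.

LRL: t = 49.2333°, p = 260.5908°, q = 96.9575°, L = 38.1253 m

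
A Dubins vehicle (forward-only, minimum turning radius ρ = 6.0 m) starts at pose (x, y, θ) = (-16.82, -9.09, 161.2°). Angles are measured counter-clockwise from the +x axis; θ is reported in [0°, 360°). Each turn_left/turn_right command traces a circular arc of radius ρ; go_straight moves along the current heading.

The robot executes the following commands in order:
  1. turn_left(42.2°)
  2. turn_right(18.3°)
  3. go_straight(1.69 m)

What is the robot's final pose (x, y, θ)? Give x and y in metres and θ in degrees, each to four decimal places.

(-24.6693, -9.8833, 185.1000°)

set_pose: (x, y, θ) = (-16.8200, -9.0900, 161.2000°), ρ = 6.0
turn_left(42.2°): centre at ρ to the left, rotate +42.2° → (-21.1365, -9.2634, 203.4000°)
turn_right(18.3°): centre at ρ to the right, rotate −18.3° → (-22.9860, -9.7331, 185.1000°)
go_straight(1.69): x += 1.69·cos θ, y += 1.69·sin θ → (-24.6693, -9.8833, 185.1000°)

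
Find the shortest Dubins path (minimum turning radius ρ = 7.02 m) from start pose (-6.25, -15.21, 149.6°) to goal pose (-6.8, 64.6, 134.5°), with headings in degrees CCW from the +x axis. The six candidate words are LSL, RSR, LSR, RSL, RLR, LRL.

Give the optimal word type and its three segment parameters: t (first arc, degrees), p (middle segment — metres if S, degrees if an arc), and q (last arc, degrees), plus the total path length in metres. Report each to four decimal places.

RSL: t = 63.7273°, p = 68.0006 m, q = 48.6273°, L = 81.7666 m

Let ψ = atan2(Δy, Δx) = atan2(79.81, -0.55) = 90.3948° be the start→goal bearing.
Normalize: d = |goal − start| / ρ = 79.811895/7.02 = 11.369216, α = (θ_start − ψ) mod 360° = 59.2052° = 1.033325 rad, β = (θ_goal − ψ) mod 360° = 44.1052° = 0.769780 rad.
Common terms: sin α = 0.859006, cos α = 0.511966, sin β = 0.695977, cos β = 0.718064, cos(α−β) = 0.965473, d² = 129.259069. Work in radians in the unit-radius frame; every candidate has L = ρ·(t + p + q).
LSL: p² = 2 + d² − 2cos(α−β) + 2d(sin α − sin β) = 133.035137; p = √p² = 11.534086; φ = atan2(cos β − cos α, d + sin α − sin β) = 0.017870 rad; t = (φ − α) mod 2π = 5.267730 rad, q = (β − φ) mod 2π = 0.751911 rad → L = 7.02·(5.267730 + 11.534086 + 0.751911) = 7.02·17.553726 = 123.227160 m
RSR: p² = 2 + d² − 2cos(α−β) + 2d(sin β − sin α) = 125.621110; p = √p² = 11.208082; φ = atan2(cos α − cos β, d − sin α + sin β) = -0.018389 rad; t = (α − φ) mod 2π = 1.051714 rad, q = (φ − β) mod 2π = 5.495016 rad → L = 7.02·(1.051714 + 11.208082 + 5.495016) = 7.02·17.754812 = 124.638783 m
LSR: p² = d² − 2 + 2cos(α−β) + 2d(sin α + sin β) = 164.547899; p = √p² = 12.827623; φ = atan2(−cos α − cos β, d + sin α + sin β) − atan2(−2, p) = 0.059782 rad; t = (φ − α) mod 2π = 5.309642 rad, q = (φ − β) mod 2π = 5.573187 rad → L = 7.02·(5.309642 + 12.827623 + 5.573187) = 7.02·23.710451 = 166.447366 m
RSL: p² = d² − 2 + 2cos(α−β) − 2d(sin α + sin β) = 93.832128; p = √p² = 9.686699; φ = atan2(cos α + cos β, d − sin α − sin β) − atan2(2, p) = -0.078927 rad; t = (α − φ) mod 2π = 1.112252 rad, q = (β − φ) mod 2π = 0.848707 rad → L = 7.02·(1.112252 + 9.686699 + 0.848707) = 7.02·11.647657 = 81.766552 m
RLR: c = (6 − d² + 2cos(α−β) + 2d(sin α − sin β))/8 = -14.702639, |c| > 1 → infeasible
LRL: c = (6 − d² + 2cos(α−β) − 2d(sin α − sin β))/8 = -15.629392, |c| > 1 → infeasible
Shortest: RSL with L = 81.766552 m ≈ 81.7666 m
Convert RSL to answer units (arcs ×180/π): t = 1.112252·180/π = 63.7273°, p = ρ·p = 7.02·9.686699 = 68.0006 m, q = 0.848707·180/π = 48.6273°, L = 81.7666 m.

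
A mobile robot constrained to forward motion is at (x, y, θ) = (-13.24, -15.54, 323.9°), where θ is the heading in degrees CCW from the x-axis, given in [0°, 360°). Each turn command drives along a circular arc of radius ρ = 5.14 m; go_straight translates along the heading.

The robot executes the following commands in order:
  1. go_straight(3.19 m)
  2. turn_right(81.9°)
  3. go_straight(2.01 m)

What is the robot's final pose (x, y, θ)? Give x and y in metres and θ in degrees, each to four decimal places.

set_pose: (x, y, θ) = (-13.2400, -15.5400, 323.9000°), ρ = 5.14
go_straight(3.19): x += 3.19·cos θ, y += 3.19·sin θ → (-10.6625, -17.4195, 323.9000°)
turn_right(81.9°): centre at ρ to the right, rotate −81.9° → (-9.1526, -23.9857, 242.0000°)
go_straight(2.01): x += 2.01·cos θ, y += 2.01·sin θ → (-10.0963, -25.7604, 242.0000°)

(-10.0963, -25.7604, 242.0000°)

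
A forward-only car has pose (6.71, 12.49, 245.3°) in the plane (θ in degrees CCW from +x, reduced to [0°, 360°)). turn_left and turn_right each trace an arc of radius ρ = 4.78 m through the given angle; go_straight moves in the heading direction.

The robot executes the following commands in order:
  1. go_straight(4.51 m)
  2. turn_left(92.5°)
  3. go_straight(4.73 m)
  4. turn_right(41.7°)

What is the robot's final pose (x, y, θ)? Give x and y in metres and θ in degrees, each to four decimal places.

(14.2279, -2.1404, 296.1000°)

set_pose: (x, y, θ) = (6.7100, 12.4900, 245.3000°), ρ = 4.78
go_straight(4.51): x += 4.51·cos θ, y += 4.51·sin θ → (4.8254, 8.3926, 245.3000°)
turn_left(92.5°): centre at ρ to the left, rotate +92.5° → (7.3620, 1.9696, 337.8000°)
go_straight(4.73): x += 4.73·cos θ, y += 4.73·sin θ → (11.7414, 0.1824, 337.8000°)
turn_right(41.7°): centre at ρ to the right, rotate −41.7° → (14.2279, -2.1404, 296.1000°)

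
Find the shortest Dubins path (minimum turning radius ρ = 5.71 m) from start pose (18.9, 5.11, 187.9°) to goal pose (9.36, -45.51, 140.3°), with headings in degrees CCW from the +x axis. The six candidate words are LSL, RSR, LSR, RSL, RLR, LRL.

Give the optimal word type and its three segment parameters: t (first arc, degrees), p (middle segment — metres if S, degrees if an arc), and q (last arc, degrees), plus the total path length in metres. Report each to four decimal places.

LSR: t = 88.8794°, p = 39.4990 m, q = 136.4794°, L = 61.9579 m

Let ψ = atan2(Δy, Δx) = atan2(-50.62, -9.54) = -100.6730° be the start→goal bearing.
Normalize: d = |goal − start| / ρ = 51.511125/5.71 = 9.021213, α = (θ_start − ψ) mod 360° = 288.5730° = 5.036548 rad, β = (θ_goal − ψ) mod 360° = 240.9730° = 4.205771 rad.
Common terms: sin α = -0.947919, cos α = 0.318512, sin β = -0.874391, cos β = -0.485222, cos(α−β) = 0.674302, d² = 81.382280. Work in radians in the unit-radius frame; every candidate has L = ρ·(t + p + q).
LSL: p² = 2 + d² − 2cos(α−β) + 2d(sin α − sin β) = 80.707049; p = √p² = 8.983710; φ = atan2(cos β − cos α, d + sin α − sin β) = -0.089586 rad; t = (φ − α) mod 2π = 1.157052 rad, q = (β − φ) mod 2π = 4.295357 rad → L = 5.71·(1.157052 + 8.983710 + 4.295357) = 5.71·14.436119 = 82.430238 m
RSR: p² = 2 + d² − 2cos(α−β) + 2d(sin β − sin α) = 83.360301; p = √p² = 9.130186; φ = atan2(cos α − cos β, d − sin α + sin β) = 0.088145 rad; t = (α − φ) mod 2π = 4.948404 rad, q = (φ − β) mod 2π = 2.165558 rad → L = 5.71·(4.948404 + 9.130186 + 2.165558) = 5.71·16.244148 = 92.754087 m
LSR: p² = d² − 2 + 2cos(α−β) + 2d(sin α + sin β) = 47.851999; p = √p² = 6.917514; φ = atan2(−cos α − cos β, d + sin α + sin β) − atan2(−2, p) = 0.304600 rad; t = (φ − α) mod 2π = 1.551237 rad, q = (φ − β) mod 2π = 2.382014 rad → L = 5.71·(1.551237 + 6.917514 + 2.382014) = 5.71·10.850766 = 61.957871 m
RSL: p² = d² − 2 + 2cos(α−β) − 2d(sin α + sin β) = 113.609771; p = √p² = 10.658788; φ = atan2(cos α + cos β, d − sin α − sin β) − atan2(2, p) = -0.200855 rad; t = (α − φ) mod 2π = 5.237403 rad, q = (β − φ) mod 2π = 4.406626 rad → L = 5.71·(5.237403 + 10.658788 + 4.406626) = 5.71·20.302818 = 115.929089 m
RLR: c = (6 − d² + 2cos(α−β) + 2d(sin α − sin β))/8 = -9.420038, |c| > 1 → infeasible
LRL: c = (6 − d² + 2cos(α−β) − 2d(sin α − sin β))/8 = -9.088381, |c| > 1 → infeasible
Shortest: LSR with L = 61.957871 m ≈ 61.9579 m
Convert LSR to answer units (arcs ×180/π): t = 1.551237·180/π = 88.8794°, p = ρ·p = 5.71·6.917514 = 39.4990 m, q = 2.382014·180/π = 136.4794°, L = 61.9579 m.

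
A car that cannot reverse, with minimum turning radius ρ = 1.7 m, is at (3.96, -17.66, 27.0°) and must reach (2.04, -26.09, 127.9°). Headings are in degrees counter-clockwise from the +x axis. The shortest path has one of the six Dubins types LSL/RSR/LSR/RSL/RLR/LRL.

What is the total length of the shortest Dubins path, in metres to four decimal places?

Let ψ = atan2(Δy, Δx) = atan2(-8.43, -1.92) = -102.8307° be the start→goal bearing.
Normalize: d = |goal − start| / ρ = 8.645883/1.7 = 5.085814, α = (θ_start − ψ) mod 360° = 129.8307° = 2.265973 rad, β = (θ_goal − ψ) mod 360° = 230.7307° = 4.027010 rad.
Common terms: sin α = 0.767940, cos α = -0.640521, sin β = -0.774179, cos β = -0.632966, cos(α−β) = -0.189095, d² = 25.865502. Work in radians in the unit-radius frame; every candidate has L = ρ·(t + p + q).
LSL: p² = 2 + d² − 2cos(α−β) + 2d(sin α − sin β) = 43.929562; p = √p² = 6.627938; φ = atan2(cos β − cos α, d + sin α − sin β) = 0.001140 rad; t = (φ − α) mod 2π = 4.018352 rad, q = (β − φ) mod 2π = 4.025871 rad → L = 1.7·(4.018352 + 6.627938 + 4.025871) = 1.7·14.672161 = 24.942673 m
RSR: p² = 2 + d² − 2cos(α−β) + 2d(sin β − sin α) = 12.557823; p = √p² = 3.543702; φ = atan2(cos α − cos β, d − sin α + sin β) = -0.002132 rad; t = (α − φ) mod 2π = 2.268105 rad, q = (φ − β) mod 2π = 2.254043 rad → L = 1.7·(2.268105 + 3.543702 + 2.254043) = 1.7·8.065850 = 13.711945 m
LSR: p² = d² − 2 + 2cos(α−β) + 2d(sin α + sin β) = 23.423849; p = √p² = 4.839819; φ = atan2(−cos α − cos β, d + sin α + sin β) − atan2(−2, p) = 0.637511 rad; t = (φ − α) mod 2π = 4.654723 rad, q = (φ − β) mod 2π = 2.893686 rad → L = 1.7·(4.654723 + 4.839819 + 2.893686) = 1.7·12.388228 = 21.059988 m
RSL: p² = d² − 2 + 2cos(α−β) − 2d(sin α + sin β) = 23.550773; p = √p² = 4.852914; φ = atan2(cos α + cos β, d − sin α − sin β) − atan2(2, p) = -0.635980 rad; t = (α − φ) mod 2π = 2.901953 rad, q = (β − φ) mod 2π = 4.662991 rad → L = 1.7·(2.901953 + 4.852914 + 4.662991) = 1.7·12.417858 = 21.110358 m
RLR: c = (6 − d² + 2cos(α−β) + 2d(sin α − sin β))/8 = -0.569728; p = 2π − arccos c = 4.106214 rad; φ = atan2(cos α − cos β, d − sin α + sin β) = -0.002132 rad; t = (α − φ + p/2) mod 2π = 4.321212 rad, q = (α − β − t + p) mod 2π = 4.307150 rad → L = 1.7·(4.321212 + 4.106214 + 4.307150) = 1.7·12.734577 = 21.648780 m
LRL: c = (6 − d² + 2cos(α−β) − 2d(sin α − sin β))/8 = -4.491195, |c| > 1 → infeasible
Shortest: RSR with L = 13.711945 m ≈ 13.7119 m

13.7119 m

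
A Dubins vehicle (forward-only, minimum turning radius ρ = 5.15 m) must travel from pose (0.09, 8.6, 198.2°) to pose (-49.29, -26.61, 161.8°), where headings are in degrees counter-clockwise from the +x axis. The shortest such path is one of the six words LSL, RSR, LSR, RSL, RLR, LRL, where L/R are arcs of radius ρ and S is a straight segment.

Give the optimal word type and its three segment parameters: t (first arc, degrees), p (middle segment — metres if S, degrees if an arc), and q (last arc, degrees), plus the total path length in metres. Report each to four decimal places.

LSR: t = 19.7307°, p = 54.5778 m, q = 56.1307°, L = 61.3966 m

Let ψ = atan2(Δy, Δx) = atan2(-35.21, -49.38) = -144.5095° be the start→goal bearing.
Normalize: d = |goal − start| / ρ = 60.647576/5.15 = 11.776228, α = (θ_start − ψ) mod 360° = 342.7095° = 5.981410 rad, β = (θ_goal − ψ) mod 360° = 306.3095° = 5.346110 rad.
Common terms: sin α = -0.297216, cos α = 0.954810, sin β = -0.805830, cos β = 0.592147, cos(α−β) = 0.804894, d² = 138.679555. Work in radians in the unit-radius frame; every candidate has L = ρ·(t + p + q).
LSL: p² = 2 + d² − 2cos(α−β) + 2d(sin α − sin β) = 151.048873; p = √p² = 12.290194; φ = atan2(cos β − cos α, d + sin α − sin β) = -0.029513 rad; t = (φ − α) mod 2π = 0.272263 rad, q = (β − φ) mod 2π = 5.375623 rad → L = 5.15·(0.272263 + 12.290194 + 5.375623) = 5.15·17.938080 = 92.381110 m
RSR: p² = 2 + d² − 2cos(α−β) + 2d(sin β − sin α) = 127.090662; p = √p² = 11.273449; φ = atan2(cos α − cos β, d − sin α + sin β) = 0.032175 rad; t = (α − φ) mod 2π = 5.949235 rad, q = (φ − β) mod 2π = 0.969250 rad → L = 5.15·(5.949235 + 11.273449 + 0.969250) = 5.15·18.191935 = 93.688463 m
LSR: p² = d² − 2 + 2cos(α−β) + 2d(sin α + sin β) = 112.309913; p = √p² = 10.597637; φ = atan2(−cos α − cos β, d + sin α + sin β) − atan2(−2, p) = 0.042591 rad; t = (φ − α) mod 2π = 0.344366 rad, q = (φ − β) mod 2π = 0.979666 rad → L = 5.15·(0.344366 + 10.597637 + 0.979666) = 5.15·11.921670 = 61.396600 m
RSL: p² = d² − 2 + 2cos(α−β) − 2d(sin α + sin β) = 164.268773; p = √p² = 12.816738; φ = atan2(cos α + cos β, d − sin α − sin β) − atan2(2, p) = -0.035258 rad; t = (α − φ) mod 2π = 6.016668 rad, q = (β − φ) mod 2π = 5.381368 rad → L = 5.15·(6.016668 + 12.816738 + 5.381368) = 5.15·24.214774 = 124.706087 m
RLR: c = (6 − d² + 2cos(α−β) + 2d(sin α − sin β))/8 = -14.886333, |c| > 1 → infeasible
LRL: c = (6 − d² + 2cos(α−β) − 2d(sin α − sin β))/8 = -17.881109, |c| > 1 → infeasible
Shortest: LSR with L = 61.396600 m ≈ 61.3966 m
Convert LSR to answer units (arcs ×180/π): t = 0.344366·180/π = 19.7307°, p = ρ·p = 5.15·10.597637 = 54.5778 m, q = 0.979666·180/π = 56.1307°, L = 61.3966 m.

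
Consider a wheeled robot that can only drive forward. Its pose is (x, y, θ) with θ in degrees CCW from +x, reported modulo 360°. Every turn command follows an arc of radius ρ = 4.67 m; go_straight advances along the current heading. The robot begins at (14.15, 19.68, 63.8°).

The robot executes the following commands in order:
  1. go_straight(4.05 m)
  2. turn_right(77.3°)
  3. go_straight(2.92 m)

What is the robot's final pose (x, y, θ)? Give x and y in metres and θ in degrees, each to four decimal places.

(24.0578, 25.1114, 346.5000°)

set_pose: (x, y, θ) = (14.1500, 19.6800, 63.8000°), ρ = 4.67
go_straight(4.05): x += 4.05·cos θ, y += 4.05·sin θ → (15.9381, 23.3139, 63.8000°)
turn_right(77.3°): centre at ρ to the right, rotate −77.3° → (21.2185, 25.7930, -13.5000° ≡ 346.5000°)
go_straight(2.92): x += 2.92·cos θ, y += 2.92·sin θ → (24.0578, 25.1114, 346.5000°)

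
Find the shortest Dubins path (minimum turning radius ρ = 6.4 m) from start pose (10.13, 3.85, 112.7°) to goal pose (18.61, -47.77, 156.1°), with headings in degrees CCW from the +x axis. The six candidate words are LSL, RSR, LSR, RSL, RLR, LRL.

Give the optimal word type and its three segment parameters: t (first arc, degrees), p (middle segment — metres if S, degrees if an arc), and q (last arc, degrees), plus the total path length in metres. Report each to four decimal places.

LSR: t = 194.6848°, p = 44.7122 m, q = 151.2848°, L = 83.3574 m

Let ψ = atan2(Δy, Δx) = atan2(-51.62, 8.48) = -80.6709° be the start→goal bearing.
Normalize: d = |goal − start| / ρ = 52.311899/6.4 = 8.173734, α = (θ_start − ψ) mod 360° = 193.3709° = 3.374959 rad, β = (θ_goal − ψ) mod 360° = 236.7709° = 4.132432 rad.
Common terms: sin α = -0.231254, cos α = -0.972893, sin β = -0.836486, cos β = -0.547988, cos(α−β) = 0.726575, d² = 66.809932. Work in radians in the unit-radius frame; every candidate has L = ρ·(t + p + q).
LSL: p² = 2 + d² − 2cos(α−β) + 2d(sin α − sin β) = 77.250795; p = √p² = 8.789243; φ = atan2(cos β − cos α, d + sin α − sin β) = 0.048363 rad; t = (φ − α) mod 2π = 2.956589 rad, q = (β − φ) mod 2π = 4.084070 rad → L = 6.4·(2.956589 + 8.789243 + 4.084070) = 6.4·15.829901 = 101.311369 m
RSR: p² = 2 + d² − 2cos(α−β) + 2d(sin β − sin α) = 57.462769; p = √p² = 7.580420; φ = atan2(cos α − cos β, d − sin α + sin β) = -0.056082 rad; t = (α − φ) mod 2π = 3.431042 rad, q = (φ − β) mod 2π = 2.094671 rad → L = 6.4·(3.431042 + 7.580420 + 2.094671) = 6.4·13.106133 = 83.879248 m
LSR: p² = d² − 2 + 2cos(α−β) + 2d(sin α + sin β) = 48.808226; p = √p² = 6.986288; φ = atan2(−cos α − cos β, d + sin α + sin β) − atan2(−2, p) = 0.489665 rad; t = (φ − α) mod 2π = 3.397891 rad, q = (φ − β) mod 2π = 2.640418 rad → L = 6.4·(3.397891 + 6.986288 + 2.640418) = 6.4·13.024597 = 83.357423 m
RSL: p² = d² − 2 + 2cos(α−β) − 2d(sin α + sin β) = 83.717936; p = √p² = 9.149751; φ = atan2(cos α + cos β, d − sin α − sin β) − atan2(2, p) = -0.378310 rad; t = (α − φ) mod 2π = 3.753269 rad, q = (β − φ) mod 2π = 4.510742 rad → L = 6.4·(3.753269 + 9.149751 + 4.510742) = 6.4·17.413761 = 111.448072 m
RLR: c = (6 − d² + 2cos(α−β) + 2d(sin α − sin β))/8 = -6.182846, |c| > 1 → infeasible
LRL: c = (6 − d² + 2cos(α−β) − 2d(sin α − sin β))/8 = -8.656349, |c| > 1 → infeasible
Shortest: LSR with L = 83.357423 m ≈ 83.3574 m
Convert LSR to answer units (arcs ×180/π): t = 3.397891·180/π = 194.6848°, p = ρ·p = 6.4·6.986288 = 44.7122 m, q = 2.640418·180/π = 151.2848°, L = 83.3574 m.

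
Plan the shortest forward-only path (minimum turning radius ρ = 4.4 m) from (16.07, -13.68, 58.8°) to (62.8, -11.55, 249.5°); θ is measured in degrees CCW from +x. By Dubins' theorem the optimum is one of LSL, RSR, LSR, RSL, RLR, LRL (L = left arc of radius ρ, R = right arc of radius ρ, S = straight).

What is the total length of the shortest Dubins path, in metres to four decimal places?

52.2994 m

Let ψ = atan2(Δy, Δx) = atan2(2.13, 46.73) = 2.6098° be the start→goal bearing.
Normalize: d = |goal − start| / ρ = 46.778519/4.4 = 10.631481, α = (θ_start − ψ) mod 360° = 56.1902° = 0.980704 rad, β = (θ_goal − ψ) mod 360° = 246.8902° = 4.309047 rad.
Common terms: sin α = 0.830889, cos α = 0.556438, sin β = -0.919754, cos β = -0.392494, cos(α−β) = -0.982613, d² = 113.028399. Work in radians in the unit-radius frame; every candidate has L = ρ·(t + p + q).
LSL: p² = 2 + d² − 2cos(α−β) + 2d(sin α − sin β) = 154.217499; p = √p² = 12.418434; φ = atan2(cos β − cos α, d + sin α − sin β) = -0.076488 rad; t = (φ − α) mod 2π = 5.225993 rad, q = (β − φ) mod 2π = 4.385535 rad → L = 4.4·(5.225993 + 12.418434 + 4.385535) = 4.4·22.029962 = 96.931833 m
RSR: p² = 2 + d² − 2cos(α−β) + 2d(sin β − sin α) = 79.769750; p = √p² = 8.931391; φ = atan2(cos α − cos β, d − sin α + sin β) = 0.106448 rad; t = (α − φ) mod 2π = 0.874256 rad, q = (φ − β) mod 2π = 2.080586 rad → L = 4.4·(0.874256 + 8.931391 + 2.080586) = 4.4·11.886234 = 52.299428 m
LSR: p² = d² − 2 + 2cos(α−β) + 2d(sin α + sin β) = 107.173639; p = √p² = 10.352470; φ = atan2(−cos α − cos β, d + sin α + sin β) − atan2(−2, p) = 0.175290 rad; t = (φ − α) mod 2π = 5.477771 rad, q = (φ − β) mod 2π = 2.149429 rad → L = 4.4·(5.477771 + 10.352470 + 2.149429) = 4.4·17.979670 = 79.110549 m
RSL: p² = d² − 2 + 2cos(α−β) − 2d(sin α + sin β) = 110.952707; p = √p² = 10.533409; φ = atan2(cos α + cos β, d − sin α − sin β) − atan2(2, p) = -0.172347 rad; t = (α − φ) mod 2π = 1.153051 rad, q = (β − φ) mod 2π = 4.481394 rad → L = 4.4·(1.153051 + 10.533409 + 4.481394) = 4.4·16.167854 = 71.138558 m
RLR: c = (6 − d² + 2cos(α−β) + 2d(sin α − sin β))/8 = -8.971219, |c| > 1 → infeasible
LRL: c = (6 − d² + 2cos(α−β) − 2d(sin α − sin β))/8 = -18.277187, |c| > 1 → infeasible
Shortest: RSR with L = 52.299428 m ≈ 52.2994 m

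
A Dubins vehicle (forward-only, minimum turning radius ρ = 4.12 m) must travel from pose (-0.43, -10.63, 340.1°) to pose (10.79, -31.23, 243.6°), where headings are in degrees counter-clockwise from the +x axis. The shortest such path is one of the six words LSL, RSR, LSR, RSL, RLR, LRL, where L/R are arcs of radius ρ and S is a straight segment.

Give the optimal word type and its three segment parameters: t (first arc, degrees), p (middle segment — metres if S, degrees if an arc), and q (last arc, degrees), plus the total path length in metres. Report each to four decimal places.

Let ψ = atan2(Δy, Δx) = atan2(-20.60, 11.22) = -61.4246° be the start→goal bearing.
Normalize: d = |goal − start| / ρ = 23.457374/4.12 = 5.693537, α = (θ_start − ψ) mod 360° = 41.5246° = 0.724741 rad, β = (θ_goal − ψ) mod 360° = 305.0246° = 5.323684 rad.
Common terms: sin α = 0.662942, cos α = 0.748671, sin β = -0.818905, cos β = 0.573929, cos(α−β) = -0.113203, d² = 32.416368. Work in radians in the unit-radius frame; every candidate has L = ρ·(t + p + q).
LSL: p² = 2 + d² − 2cos(α−β) + 2d(sin α − sin β) = 51.516681; p = √p² = 7.177512; φ = atan2(cos β − cos α, d + sin α − sin β) = -0.024348 rad; t = (φ − α) mod 2π = 5.534096 rad, q = (β − φ) mod 2π = 5.348032 rad → L = 4.12·(5.534096 + 7.177512 + 5.348032) = 4.12·18.059640 = 74.405717 m
RSR: p² = 2 + d² − 2cos(α−β) + 2d(sin β − sin α) = 17.768868; p = √p² = 4.215314; φ = atan2(cos α − cos β, d − sin α + sin β) = 0.041466 rad; t = (α − φ) mod 2π = 0.683275 rad, q = (φ − β) mod 2π = 1.000967 rad → L = 4.12·(0.683275 + 4.215314 + 1.000967) = 4.12·5.899556 = 24.306172 m
LSR: p² = d² − 2 + 2cos(α−β) + 2d(sin α + sin β) = 28.413994; p = √p² = 5.330478; φ = atan2(−cos α − cos β, d + sin α + sin β) − atan2(−2, p) = 0.124498 rad; t = (φ − α) mod 2π = 5.682942 rad, q = (φ − β) mod 2π = 1.083999 rad → L = 4.12·(5.682942 + 5.330478 + 1.083999) = 4.12·12.097419 = 49.841366 m
RSL: p² = d² − 2 + 2cos(α−β) − 2d(sin α + sin β) = 31.965930; p = √p² = 5.653842; φ = atan2(cos α + cos β, d − sin α − sin β) − atan2(2, p) = -0.117639 rad; t = (α − φ) mod 2π = 0.842380 rad, q = (β − φ) mod 2π = 5.441323 rad → L = 4.12·(0.842380 + 5.653842 + 5.441323) = 4.12·11.937545 = 49.182686 m
RLR: c = (6 − d² + 2cos(α−β) + 2d(sin α − sin β))/8 = -1.221109, |c| > 1 → infeasible
LRL: c = (6 − d² + 2cos(α−β) − 2d(sin α − sin β))/8 = -5.439585, |c| > 1 → infeasible
Shortest: RSR with L = 24.306172 m ≈ 24.3062 m
Convert RSR to answer units (arcs ×180/π): t = 0.683275·180/π = 39.1488°, p = ρ·p = 4.12·4.215314 = 17.3671 m, q = 1.000967·180/π = 57.3512°, L = 24.3062 m.

RSR: t = 39.1488°, p = 17.3671 m, q = 57.3512°, L = 24.3062 m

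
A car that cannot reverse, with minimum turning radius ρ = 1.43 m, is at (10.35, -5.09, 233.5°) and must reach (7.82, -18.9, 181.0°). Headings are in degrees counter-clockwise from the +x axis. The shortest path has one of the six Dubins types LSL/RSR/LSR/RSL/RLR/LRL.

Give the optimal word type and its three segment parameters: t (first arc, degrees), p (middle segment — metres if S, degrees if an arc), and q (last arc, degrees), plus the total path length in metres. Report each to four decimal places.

Let ψ = atan2(Δy, Δx) = atan2(-13.81, -2.53) = -100.3815° be the start→goal bearing.
Normalize: d = |goal − start| / ρ = 14.039836/1.43 = 9.818067, α = (θ_start − ψ) mod 360° = 333.8815° = 5.827331 rad, β = (θ_goal − ψ) mod 360° = 281.3815° = 4.911034 rad.
Common terms: sin α = -0.440229, cos α = 0.897885, sin β = -0.980335, cos β = 0.197341, cos(α−β) = 0.608761, d² = 96.394445. Work in radians in the unit-radius frame; every candidate has L = ρ·(t + p + q).
LSL: p² = 2 + d² − 2cos(α−β) + 2d(sin α − sin β) = 107.782512; p = √p² = 10.381836; φ = atan2(cos β − cos α, d + sin α − sin β) = -0.067529 rad; t = (φ − α) mod 2π = 0.388325 rad, q = (β − φ) mod 2π = 4.978563 rad → L = 1.43·(0.388325 + 10.381836 + 4.978563) = 1.43·15.748723 = 22.520674 m
RSR: p² = 2 + d² − 2cos(α−β) + 2d(sin β − sin α) = 86.571331; p = √p² = 9.304372; φ = atan2(cos α − cos β, d − sin α + sin β) = 0.075363 rad; t = (α − φ) mod 2π = 5.751968 rad, q = (φ − β) mod 2π = 1.447515 rad → L = 1.43·(5.751968 + 9.304372 + 1.447515) = 1.43·16.503855 = 23.600512 m
LSR: p² = d² − 2 + 2cos(α−β) + 2d(sin α + sin β) = 67.717580; p = √p² = 8.229069; φ = atan2(−cos α − cos β, d + sin α + sin β) − atan2(−2, p) = 0.108727 rad; t = (φ − α) mod 2π = 0.564581 rad, q = (φ − β) mod 2π = 1.480879 rad → L = 1.43·(0.564581 + 8.229069 + 1.480879) = 1.43·10.274530 = 14.692577 m
RSL: p² = d² − 2 + 2cos(α−β) − 2d(sin α + sin β) = 123.506355; p = √p² = 11.113341; φ = atan2(cos α + cos β, d − sin α − sin β) − atan2(2, p) = -0.080913 rad; t = (α − φ) mod 2π = 5.908244 rad, q = (β − φ) mod 2π = 4.991946 rad → L = 1.43·(5.908244 + 11.113341 + 4.991946) = 1.43·22.013532 = 31.479351 m
RLR: c = (6 − d² + 2cos(α−β) + 2d(sin α − sin β))/8 = -9.821416, |c| > 1 → infeasible
LRL: c = (6 − d² + 2cos(α−β) − 2d(sin α − sin β))/8 = -12.472814, |c| > 1 → infeasible
Shortest: LSR with L = 14.692577 m ≈ 14.6926 m
Convert LSR to answer units (arcs ×180/π): t = 0.564581·180/π = 32.3481°, p = ρ·p = 1.43·8.229069 = 11.7676 m, q = 1.480879·180/π = 84.8481°, L = 14.6926 m.

LSR: t = 32.3481°, p = 11.7676 m, q = 84.8481°, L = 14.6926 m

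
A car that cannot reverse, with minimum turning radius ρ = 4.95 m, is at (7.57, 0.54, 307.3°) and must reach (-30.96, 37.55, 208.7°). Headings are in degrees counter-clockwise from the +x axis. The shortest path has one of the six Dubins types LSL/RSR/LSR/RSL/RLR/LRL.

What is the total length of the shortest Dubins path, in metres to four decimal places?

Let ψ = atan2(Δy, Δx) = atan2(37.01, -38.53) = 136.1527° be the start→goal bearing.
Normalize: d = |goal − start| / ρ = 53.425659/4.95 = 10.793062, α = (θ_start − ψ) mod 360° = 171.1473° = 2.987083 rad, β = (θ_goal − ψ) mod 360° = 72.5473° = 1.266189 rad.
Common terms: sin α = 0.153895, cos α = -0.988087, sin β = 0.953965, cos β = 0.299919, cos(α−β) = -0.149535, d² = 116.490195. Work in radians in the unit-radius frame; every candidate has L = ρ·(t + p + q).
LSL: p² = 2 + d² − 2cos(α−β) + 2d(sin α − sin β) = 101.518870; p = √p² = 10.075657; φ = atan2(cos β − cos α, d + sin α − sin β) = 0.128184 rad; t = (φ − α) mod 2π = 3.424286 rad, q = (β − φ) mod 2π = 1.138004 rad → L = 4.95·(3.424286 + 10.075657 + 1.138004) = 4.95·14.637948 = 72.457842 m
RSR: p² = 2 + d² − 2cos(α−β) + 2d(sin β − sin α) = 136.059661; p = √p² = 11.664461; φ = atan2(cos α − cos β, d − sin α + sin β) = -0.110647 rad; t = (α − φ) mod 2π = 3.097730 rad, q = (φ − β) mod 2π = 4.906350 rad → L = 4.95·(3.097730 + 11.664461 + 4.906350) = 4.95·19.668541 = 97.359280 m
LSR: p² = d² − 2 + 2cos(α−β) + 2d(sin α + sin β) = 138.105530; p = √p² = 11.751831; φ = atan2(−cos α − cos β, d + sin α + sin β) − atan2(−2, p) = 0.226332 rad; t = (φ − α) mod 2π = 3.522434 rad, q = (φ − β) mod 2π = 5.243328 rad → L = 4.95·(3.522434 + 11.751831 + 5.243328) = 4.95·20.517593 = 101.562085 m
RSL: p² = d² − 2 + 2cos(α−β) − 2d(sin α + sin β) = 90.276719; p = √p² = 9.501406; φ = atan2(cos α + cos β, d − sin α − sin β) − atan2(2, p) = -0.278401 rad; t = (α − φ) mod 2π = 3.265484 rad, q = (β − φ) mod 2π = 1.544589 rad → L = 4.95·(3.265484 + 9.501406 + 1.544589) = 4.95·14.311479 = 70.841823 m
RLR: c = (6 − d² + 2cos(α−β) + 2d(sin α − sin β))/8 = -16.007458, |c| > 1 → infeasible
LRL: c = (6 − d² + 2cos(α−β) − 2d(sin α − sin β))/8 = -11.689859, |c| > 1 → infeasible
Shortest: RSL with L = 70.841823 m ≈ 70.8418 m

70.8418 m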